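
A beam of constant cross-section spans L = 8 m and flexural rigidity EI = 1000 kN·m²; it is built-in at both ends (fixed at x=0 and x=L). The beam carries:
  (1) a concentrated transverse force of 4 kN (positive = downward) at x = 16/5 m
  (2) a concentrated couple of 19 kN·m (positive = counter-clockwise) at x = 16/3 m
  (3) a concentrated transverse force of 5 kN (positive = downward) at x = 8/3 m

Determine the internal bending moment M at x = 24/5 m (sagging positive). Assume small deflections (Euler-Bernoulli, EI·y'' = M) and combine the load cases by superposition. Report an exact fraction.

M(24/5) = 193817/16875 kN·m

Load 1 — point force P=4 kN at a=16/5 m (b=L-a=24/5):
  M_1 = Pa²(a+3b)(L-x)/L³ - Pa²b/L²  [x>a] = 4·(16/5)²·((16/5)+3·(24/5))·(8-(24/5))/8³ - 4·(16/5)²·(24/5)/8² = 896/625 kN·m
Load 2 — applied couple M₀=19 kN·m at a=16/3 m (b=L-a=8/3):
  M_2 = R_Ax - M_A  [x≤a] with R_A=19/6, M_A=19/3 = (19/6)·(24/5) - (19/3) = 133/15 kN·m
Load 3 — point force P=5 kN at a=8/3 m (b=L-a=16/3):
  M_3 = Pa²(a+3b)(L-x)/L³ - Pa²b/L²  [x>a] = 5·(8/3)²·((8/3)+3·(16/3))·(8-(24/5))/8³ - 5·(8/3)²·(16/3)/8² = 32/27 kN·m
Superposition: M = Σ M_i = 193817/16875 kN·m ≈ 11.485452 kN·m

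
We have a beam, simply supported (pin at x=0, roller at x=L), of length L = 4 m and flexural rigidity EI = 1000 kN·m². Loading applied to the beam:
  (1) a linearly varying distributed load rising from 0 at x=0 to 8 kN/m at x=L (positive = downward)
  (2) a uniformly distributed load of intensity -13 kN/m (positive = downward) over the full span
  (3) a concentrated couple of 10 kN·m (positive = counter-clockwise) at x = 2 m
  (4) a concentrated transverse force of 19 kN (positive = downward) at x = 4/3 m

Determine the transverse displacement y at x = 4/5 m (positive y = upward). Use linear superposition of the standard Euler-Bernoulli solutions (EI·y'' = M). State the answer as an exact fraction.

Load 1 — triangular load w₀=8 kN/m (0→w₀ over full span):
  y_1 = -w₀x(7L⁴-10L²x²+3x⁴)/(360LEI) = -8·(4/5)·(7·4⁴-10·4²·(4/5)²+3·(4/5)⁴)/(360·4·1000) = -44032/5859375 m
Load 2 — uniform load w=-13 kN/m over full span:
  y_2 = -wx(L³-2Lx²+x³)/(24EI) = -(-13)·(4/5)·(4³-2·4·(4/5)²+(4/5)³)/(24·1000) = 6032/234375 m
Load 3 — applied couple M₀=10 kN·m at a=2 m (b=L-a=2):
  y_3 = (M₀x³/(6L)+C₁x)/EI  [x≤a] with C₁=M₀(3b²-L²)/(6L)=-5/3 = (10·(4/5)³/(6·4)+(-5/3)·(4/5))/1000 = -7/6250 m
Load 4 — point force P=19 kN at a=4/3 m (b=L-a=8/3):
  y_4 = -Pbx(L²-b²-x²)/(6LEI)  [x≤a] = -19·(8/3)·(4/5)·(4²-(8/3)²-(4/5)²)/(6·4·1000) = -17632/1265625 m
Superposition: y = Σ y_i = 1003097/316406250 m ≈ 0.003170 m

y(4/5) = 1003097/316406250 m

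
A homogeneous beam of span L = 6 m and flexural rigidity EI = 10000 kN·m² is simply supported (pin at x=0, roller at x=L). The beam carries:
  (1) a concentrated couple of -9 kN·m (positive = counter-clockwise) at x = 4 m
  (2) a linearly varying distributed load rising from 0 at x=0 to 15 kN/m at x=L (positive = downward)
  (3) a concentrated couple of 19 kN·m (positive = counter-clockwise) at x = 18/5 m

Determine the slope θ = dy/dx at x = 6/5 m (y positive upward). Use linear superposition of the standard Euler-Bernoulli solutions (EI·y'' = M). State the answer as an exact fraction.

Load 1 — applied couple M₀=-9 kN·m at a=4 m (b=L-a=2):
  θ_1 = (M₀x²/(2L)+C₁)/EI  [x≤a] with C₁=M₀(3b²-L²)/(6L)=6 = ((-9)·(6/5)²/(2·6)+6)/10000 = 123/250000 rad
Load 2 — triangular load w₀=15 kN/m (0→w₀ over full span):
  θ_2 = -w₀(7L⁴-30L²x²+15x⁴)/(360LEI) = -15·(7·6⁴-30·6²·(6/5)²+15·(6/5)⁴)/(360·6·10000) = -819/156250 rad
Load 3 — applied couple M₀=19 kN·m at a=18/5 m (b=L-a=12/5):
  θ_3 = (M₀x²/(2L)+C₁)/EI  [x≤a] with C₁=M₀(3b²-L²)/(6L)=-247/25 = (19·(6/5)²/(2·6)+(-247/25))/10000 = -19/25000 rad
Superposition: θ = Σ θ_i = -6887/1250000 rad ≈ -0.005510 rad

θ(6/5) = -6887/1250000 rad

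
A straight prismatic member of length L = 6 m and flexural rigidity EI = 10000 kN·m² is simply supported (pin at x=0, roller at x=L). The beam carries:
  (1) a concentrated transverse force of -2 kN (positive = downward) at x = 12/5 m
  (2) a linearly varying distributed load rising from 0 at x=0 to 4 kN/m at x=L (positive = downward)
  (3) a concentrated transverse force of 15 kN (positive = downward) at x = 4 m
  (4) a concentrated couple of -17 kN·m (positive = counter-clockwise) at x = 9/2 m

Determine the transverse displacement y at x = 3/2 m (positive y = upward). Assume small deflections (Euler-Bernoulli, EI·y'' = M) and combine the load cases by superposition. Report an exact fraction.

Load 1 — point force P=-2 kN at a=12/5 m (b=L-a=18/5):
  y_1 = -Pbx(L²-b²-x²)/(6LEI)  [x≤a] = -(-2)·(18/5)·(3/2)·(6²-(18/5)²-(3/2)²)/(6·6·10000) = 6237/10000000 m
Load 2 — triangular load w₀=4 kN/m (0→w₀ over full span):
  y_2 = -w₀x(7L⁴-10L²x²+3x⁴)/(360LEI) = -4·(3/2)·(7·6⁴-10·6²·(3/2)²+3·(3/2)⁴)/(360·6·10000) = -2943/1280000 m
Load 3 — point force P=15 kN at a=4 m (b=L-a=2):
  y_3 = -Pbx(L²-b²-x²)/(6LEI)  [x≤a] = -15·2·(3/2)·(6²-2²-(3/2)²)/(6·6·10000) = -119/32000 m
Load 4 — applied couple M₀=-17 kN·m at a=9/2 m (b=L-a=3/2):
  y_4 = (M₀x³/(6L)+C₁x)/EI  [x≤a] with C₁=M₀(3b²-L²)/(6L)=221/16 = ((-17)·(3/2)³/(6·6)+(221/16)·(3/2))/10000 = 153/80000 m
Superposition: y = Σ y_i = -557083/160000000 m ≈ -0.003482 m

y(3/2) = -557083/160000000 m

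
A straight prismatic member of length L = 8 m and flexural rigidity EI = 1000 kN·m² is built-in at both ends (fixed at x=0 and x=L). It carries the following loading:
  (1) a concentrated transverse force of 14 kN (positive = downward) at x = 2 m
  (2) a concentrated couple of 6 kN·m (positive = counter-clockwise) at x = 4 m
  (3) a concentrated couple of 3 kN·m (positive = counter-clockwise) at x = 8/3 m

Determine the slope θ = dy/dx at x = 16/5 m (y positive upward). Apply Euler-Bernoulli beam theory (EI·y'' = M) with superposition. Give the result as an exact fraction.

θ(16/5) = 6/3125 rad

Load 1 — point force P=14 kN at a=2 m (b=L-a=6):
  θ_1 = Pa²(L-x)(2bL-(3b+a)(L-x))/(2L³EI)  [x>a] = 14·2²·(8-(16/5))·(2·6·8-(3·6+2)·(8-(16/5)))/(2·8³·1000) = 0 rad
Load 2 — applied couple M₀=6 kN·m at a=4 m (b=L-a=4):
  θ_2 = (R_Ax²/2 - M_Ax)/EI  [x≤a] with R_A=9/8, M_A=3/2 = ((9/8)·(16/5)²/2 - (3/2)·(16/5))/1000 = 3/3125 rad
Load 3 — applied couple M₀=3 kN·m at a=8/3 m (b=L-a=16/3):
  θ_3 = (R_Ax²/2 - M_Ax - M₀(x-a))/EI  [x>a] with R_A=1/2, M_A=0 = ((1/2)·(16/5)²/2 - 0·(16/5) - 3·((16/5)-(8/3)))/1000 = 3/3125 rad
Superposition: θ = Σ θ_i = 6/3125 rad ≈ 0.001920 rad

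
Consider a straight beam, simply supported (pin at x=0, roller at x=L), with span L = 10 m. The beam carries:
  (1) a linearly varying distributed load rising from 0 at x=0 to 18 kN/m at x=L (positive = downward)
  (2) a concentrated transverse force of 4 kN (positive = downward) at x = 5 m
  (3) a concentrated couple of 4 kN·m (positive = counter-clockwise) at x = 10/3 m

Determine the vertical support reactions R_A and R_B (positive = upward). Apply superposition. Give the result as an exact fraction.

R_A = 162/5 kN, R_B = 308/5 kN

Load 1 — triangular load w₀=18 kN/m (0→w₀ over full span):
  R_A = w₀L/6 = 18·10/6 = 30 kN
  R_B = w₀L/3 = 18·10/3 = 60 kN
Load 2 — point force P=4 kN at a=5 m (b=L-a=5):
  R_A = Pb/L = 4·5/10 = 2 kN
  R_B = Pa/L = 4·5/10 = 2 kN
Load 3 — applied couple M₀=4 kN·m at a=10/3 m (b=L-a=20/3):
  R_A = M₀/L = 4/10 = 2/5 kN
  R_B = -M₀/L = -4/10 = -2/5 kN
Superposition: R_A = 162/5 kN, R_B = 308/5 kN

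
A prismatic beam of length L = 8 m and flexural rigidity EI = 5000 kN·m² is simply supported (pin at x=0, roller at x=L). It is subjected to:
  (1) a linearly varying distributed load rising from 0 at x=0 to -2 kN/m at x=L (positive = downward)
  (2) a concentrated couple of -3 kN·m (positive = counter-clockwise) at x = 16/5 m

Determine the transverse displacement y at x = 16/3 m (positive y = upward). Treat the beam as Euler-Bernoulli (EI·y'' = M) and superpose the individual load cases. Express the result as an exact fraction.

y(16/3) = 98864/11390625 m

Load 1 — triangular load w₀=-2 kN/m (0→w₀ over full span):
  y_1 = -w₀x(7L⁴-10L²x²+3x⁴)/(360LEI) = -(-2)·(16/3)·(7·8⁴-10·8²·(16/3)²+3·(16/3)⁴)/(360·8·5000) = 4352/455625 m
Load 2 — applied couple M₀=-3 kN·m at a=16/5 m (b=L-a=24/5):
  y_2 = (M₀x³/(6L)-M₀(x-a)²/2+C₁x)/EI  [x>a] with C₁=M₀(3b²-L²)/(6L)=-8/25 = ((-3)·(16/3)³/(6·8)-(-3)·((16/3)-(16/5))²/2+(-8/25)·(16/3))/5000 = -368/421875 m
Superposition: y = Σ y_i = 98864/11390625 m ≈ 0.008679 m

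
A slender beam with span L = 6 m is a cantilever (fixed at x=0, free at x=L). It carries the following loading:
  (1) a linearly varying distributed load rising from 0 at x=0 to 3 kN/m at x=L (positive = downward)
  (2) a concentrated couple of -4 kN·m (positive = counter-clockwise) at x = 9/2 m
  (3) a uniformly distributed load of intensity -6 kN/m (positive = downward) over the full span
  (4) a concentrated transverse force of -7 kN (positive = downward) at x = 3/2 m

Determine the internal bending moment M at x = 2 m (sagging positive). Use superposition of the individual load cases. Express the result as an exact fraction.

M(2) = 76/3 kN·m

Load 1 — triangular load w₀=3 kN/m (0→w₀ over full span):
  M_1 = w₀Lx/2 - w₀L²/3 - w₀x³/(6L) = 3·6·2/2 - 3·6²/3 - 3·2³/(6·6) = -56/3 kN·m
Load 2 — applied couple M₀=-4 kN·m at a=9/2 m (b=L-a=3/2):
  M_2 = M₀  [x≤a] = (-4) = -4 kN·m
Load 3 — uniform load w=-6 kN/m over full span:
  M_3 = -w(L-x)²/2 = -(-6)·(6-2)²/2 = 48 kN·m
Load 4 — point force P=-7 kN at a=3/2 m (b=L-a=9/2):
  M_4 = 0  [x>a] = 0 kN·m
Superposition: M = Σ M_i = 76/3 kN·m ≈ 25.333333 kN·m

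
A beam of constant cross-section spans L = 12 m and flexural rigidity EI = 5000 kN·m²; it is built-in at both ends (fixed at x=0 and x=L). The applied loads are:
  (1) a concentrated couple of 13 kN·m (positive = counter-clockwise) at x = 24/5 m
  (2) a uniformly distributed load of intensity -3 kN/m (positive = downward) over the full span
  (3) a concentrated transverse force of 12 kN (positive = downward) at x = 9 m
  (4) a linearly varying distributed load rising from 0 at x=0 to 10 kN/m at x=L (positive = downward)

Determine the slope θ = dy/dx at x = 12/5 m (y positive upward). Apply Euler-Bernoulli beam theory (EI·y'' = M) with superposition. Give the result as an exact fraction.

θ(12/5) = -10341/1562500 rad

Load 1 — applied couple M₀=13 kN·m at a=24/5 m (b=L-a=36/5):
  θ_1 = (R_Ax²/2 - M_Ax)/EI  [x≤a] with R_A=39/25, M_A=39/25 = ((39/25)·(12/5)²/2 - (39/25)·(12/5))/5000 = 117/781250 rad
Load 2 — uniform load w=-3 kN/m over full span:
  θ_2 = -wx(L-x)(L-2x)/(12EI) = -(-3)·(12/5)·(12-(12/5))·(12-2·(12/5))/(12·5000) = 648/78125 rad
Load 3 — point force P=12 kN at a=9 m (b=L-a=3):
  θ_3 = -Pb²x(2aL-(3a+b)x)/(2L³EI)  [x≤a] = -12·3²·(12/5)·(2·9·12-(3·9+3)·(12/5))/(2·12³·5000) = -27/12500 rad
Load 4 — triangular load w₀=10 kN/m (0→w₀ over full span):
  θ_4 = -w₀(2x(L-x)(L-2x)(x+2L)+x²(L-x)²)/(120LEI) = -10·(2·(12/5)·(12-(12/5))·(12-2·(12/5))·((12/5)+2·12)+(12/5)²·(12-(12/5))²)/(120·12·5000) = -1008/78125 rad
Superposition: θ = Σ θ_i = -10341/1562500 rad ≈ -0.006618 rad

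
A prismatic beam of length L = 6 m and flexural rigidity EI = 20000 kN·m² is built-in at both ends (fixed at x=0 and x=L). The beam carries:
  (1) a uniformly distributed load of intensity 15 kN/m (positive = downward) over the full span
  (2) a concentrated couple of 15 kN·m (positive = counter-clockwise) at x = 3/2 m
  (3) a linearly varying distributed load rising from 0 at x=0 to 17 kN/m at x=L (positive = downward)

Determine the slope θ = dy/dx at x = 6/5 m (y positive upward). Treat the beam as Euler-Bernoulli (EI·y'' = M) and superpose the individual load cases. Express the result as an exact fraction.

Load 1 — uniform load w=15 kN/m over full span:
  θ_1 = -wx(L-x)(L-2x)/(12EI) = -15·(6/5)·(6-(6/5))·(6-2·(6/5))/(12·20000) = -81/62500 rad
Load 2 — applied couple M₀=15 kN·m at a=3/2 m (b=L-a=9/2):
  θ_2 = (R_Ax²/2 - M_Ax)/EI  [x≤a] with R_A=45/16, M_A=-45/16 = ((45/16)·(6/5)²/2 - (-45/16)·(6/5))/20000 = 27/100000 rad
Load 3 — triangular load w₀=17 kN/m (0→w₀ over full span):
  θ_3 = -w₀(2x(L-x)(L-2x)(x+2L)+x²(L-x)²)/(120LEI) = -17·(2·(6/5)·(6-(6/5))·(6-2·(6/5))·((6/5)+2·6)+(6/5)²·(6-(6/5))²)/(120·6·20000) = -1071/1562500 rad
Superposition: θ = Σ θ_i = -21393/12500000 rad ≈ -0.001711 rad

θ(6/5) = -21393/12500000 rad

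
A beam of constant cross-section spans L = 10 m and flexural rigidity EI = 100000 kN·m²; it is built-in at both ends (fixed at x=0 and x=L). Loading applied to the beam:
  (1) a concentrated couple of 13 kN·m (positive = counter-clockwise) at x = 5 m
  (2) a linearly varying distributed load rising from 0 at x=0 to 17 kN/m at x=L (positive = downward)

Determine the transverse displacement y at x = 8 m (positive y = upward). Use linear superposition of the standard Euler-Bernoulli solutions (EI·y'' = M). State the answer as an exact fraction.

Load 1 — applied couple M₀=13 kN·m at a=5 m (b=L-a=5):
  y_1 = (R_Ax³/6 - M_Ax²/2 - M₀(x-a)²/2)/EI  [x>a] with R_A=39/20, M_A=13/4 = ((39/20)·8³/6 - (13/4)·8²/2 - 13·(8-5)²/2)/100000 = 39/1000000 m
Load 2 — triangular load w₀=17 kN/m (0→w₀ over full span):
  y_2 = -w₀x²(L-x)²(x+2L)/(120LEI) = -17·8²·(10-8)²·(8+2·10)/(120·10·100000) = -238/234375 m
Superposition: y = Σ y_i = -14647/15000000 m ≈ -0.000976 m

y(8) = -14647/15000000 m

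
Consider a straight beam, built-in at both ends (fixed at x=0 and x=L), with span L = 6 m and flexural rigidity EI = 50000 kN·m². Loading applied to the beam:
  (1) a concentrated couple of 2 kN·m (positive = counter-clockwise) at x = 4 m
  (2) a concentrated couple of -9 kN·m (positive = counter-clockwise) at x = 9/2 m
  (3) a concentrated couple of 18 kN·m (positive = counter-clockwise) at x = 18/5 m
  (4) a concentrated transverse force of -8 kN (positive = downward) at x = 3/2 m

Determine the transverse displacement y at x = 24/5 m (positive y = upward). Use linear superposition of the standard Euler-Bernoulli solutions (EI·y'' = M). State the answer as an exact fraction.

Load 1 — applied couple M₀=2 kN·m at a=4 m (b=L-a=2):
  y_1 = (R_Ax³/6 - M_Ax²/2 - M₀(x-a)²/2)/EI  [x>a] with R_A=4/9, M_A=2/3 = ((4/9)·(24/5)³/6 - (2/3)·(24/5)²/2 - 2·((24/5)-4)²/2)/50000 = -1/390625 m
Load 2 — applied couple M₀=-9 kN·m at a=9/2 m (b=L-a=3/2):
  y_2 = (R_Ax³/6 - M_Ax²/2 - M₀(x-a)²/2)/EI  [x>a] with R_A=-27/16, M_A=-45/16 = ((-27/16)·(24/5)³/6 - (-45/16)·(24/5)²/2 - (-9)·((24/5)-(9/2))²/2)/50000 = 1701/50000000 m
Load 3 — applied couple M₀=18 kN·m at a=18/5 m (b=L-a=12/5):
  y_3 = (R_Ax³/6 - M_Ax²/2 - M₀(x-a)²/2)/EI  [x>a] with R_A=108/25, M_A=144/25 = ((108/25)·(24/5)³/6 - (144/25)·(24/5)²/2 - 18·((24/5)-(18/5))²/2)/50000 = 243/39062500 m
Load 4 — point force P=-8 kN at a=3/2 m (b=L-a=9/2):
  y_4 = -Pa²(L-x)²(3bL-(3b+a)(L-x))/(6L³EI)  [x>a] = -(-8)·(3/2)²·(6-(24/5))²·(3·(9/2)·6-(3·(9/2)+(3/2))·(6-(24/5)))/(6·6³·50000) = 63/2500000 m
Superposition: y = Σ y_i = 78601/1250000000 m ≈ 0.000063 m

y(24/5) = 78601/1250000000 m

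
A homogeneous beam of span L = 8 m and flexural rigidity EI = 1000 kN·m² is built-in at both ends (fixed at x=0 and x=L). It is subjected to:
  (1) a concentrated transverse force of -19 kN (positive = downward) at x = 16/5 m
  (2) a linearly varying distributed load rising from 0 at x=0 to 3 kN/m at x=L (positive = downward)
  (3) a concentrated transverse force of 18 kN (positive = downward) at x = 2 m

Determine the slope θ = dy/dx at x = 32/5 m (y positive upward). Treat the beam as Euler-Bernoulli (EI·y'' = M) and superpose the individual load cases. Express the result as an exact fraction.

Load 1 — point force P=-19 kN at a=16/5 m (b=L-a=24/5):
  θ_1 = Pa²(L-x)(2bL-(3b+a)(L-x))/(2L³EI)  [x>a] = (-19)·(16/5)²·(8-(32/5))·(2·(24/5)·8-(3·(24/5)+(16/5))·(8-(32/5)))/(2·8³·1000) = -5776/390625 rad
Load 2 — triangular load w₀=3 kN/m (0→w₀ over full span):
  θ_2 = -w₀(2x(L-x)(L-2x)(x+2L)+x²(L-x)²)/(120LEI) = -3·(2·(32/5)·(8-(32/5))·(8-2·(32/5))·((32/5)+2·8)+(32/5)²·(8-(32/5))²)/(120·8·1000) = 512/78125 rad
Load 3 — point force P=18 kN at a=2 m (b=L-a=6):
  θ_3 = Pa²(L-x)(2bL-(3b+a)(L-x))/(2L³EI)  [x>a] = 18·2²·(8-(32/5))·(2·6·8-(3·6+2)·(8-(32/5)))/(2·8³·1000) = 9/1250 rad
Superposition: θ = Σ θ_i = -807/781250 rad ≈ -0.001033 rad

θ(32/5) = -807/781250 rad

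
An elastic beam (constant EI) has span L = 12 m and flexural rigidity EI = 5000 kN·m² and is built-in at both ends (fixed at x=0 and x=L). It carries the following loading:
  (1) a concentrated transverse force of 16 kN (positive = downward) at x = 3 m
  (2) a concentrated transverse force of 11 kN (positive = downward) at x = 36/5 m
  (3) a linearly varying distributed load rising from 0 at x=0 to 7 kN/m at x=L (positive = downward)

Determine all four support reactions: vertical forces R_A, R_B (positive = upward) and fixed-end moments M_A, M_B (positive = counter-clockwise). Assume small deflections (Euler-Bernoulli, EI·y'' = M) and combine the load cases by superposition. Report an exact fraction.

R_A = 7493/250 kN, M_A = 9159/125 kN·m, R_B = 9757/250 kN, M_B = -9801/125 kN·m

Load 1 — point force P=16 kN at a=3 m (b=L-a=9):
  R_A = Pb²(3a+b)/L³ = 16·9²·(3·3+9)/12³ = 27/2 kN
  M_A = Pab²/L² = 16·3·9²/12² = 27 kN·m
  R_B = Pa²(a+3b)/L³ = 16·3²·(3+3·9)/12³ = 5/2 kN
  M_B = -Pa²b/L² = -16·3²·9/12² = -9 kN·m
Load 2 — point force P=11 kN at a=36/5 m (b=L-a=24/5):
  R_A = Pb²(3a+b)/L³ = 11·(24/5)²·(3·(36/5)+(24/5))/12³ = 484/125 kN
  M_A = Pab²/L² = 11·(36/5)·(24/5)²/12² = 1584/125 kN·m
  R_B = Pa²(a+3b)/L³ = 11·(36/5)²·((36/5)+3·(24/5))/12³ = 891/125 kN
  M_B = -Pa²b/L² = -11·(36/5)²·(24/5)/12² = -2376/125 kN·m
Load 3 — triangular load w₀=7 kN/m (0→w₀ over full span):
  R_A = 3w₀L/20 = 3·7·12/20 = 63/5 kN
  M_A = w₀L²/30 = 7·12²/30 = 168/5 kN·m
  R_B = 7w₀L/20 = 7·7·12/20 = 147/5 kN
  M_B = -w₀L²/20 = -7·12²/20 = -252/5 kN·m
Superposition: R_A = 7493/250 kN, M_A = 9159/125 kN·m, R_B = 9757/250 kN, M_B = -9801/125 kN·m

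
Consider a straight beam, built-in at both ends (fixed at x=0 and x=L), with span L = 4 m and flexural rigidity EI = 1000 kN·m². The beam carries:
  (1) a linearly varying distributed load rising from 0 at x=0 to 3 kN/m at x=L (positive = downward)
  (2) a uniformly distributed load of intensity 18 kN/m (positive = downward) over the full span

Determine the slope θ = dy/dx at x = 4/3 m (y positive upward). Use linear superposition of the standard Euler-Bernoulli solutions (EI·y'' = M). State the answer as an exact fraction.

θ(4/3) = -392/50625 rad

Load 1 — triangular load w₀=3 kN/m (0→w₀ over full span):
  θ_1 = -w₀(2x(L-x)(L-2x)(x+2L)+x²(L-x)²)/(120LEI) = -3·(2·(4/3)·(4-(4/3))·(4-2·(4/3))·((4/3)+2·4)+(4/3)²·(4-(4/3))²)/(120·4·1000) = -32/50625 rad
Load 2 — uniform load w=18 kN/m over full span:
  θ_2 = -wx(L-x)(L-2x)/(12EI) = -18·(4/3)·(4-(4/3))·(4-2·(4/3))/(12·1000) = -8/1125 rad
Superposition: θ = Σ θ_i = -392/50625 rad ≈ -0.007743 rad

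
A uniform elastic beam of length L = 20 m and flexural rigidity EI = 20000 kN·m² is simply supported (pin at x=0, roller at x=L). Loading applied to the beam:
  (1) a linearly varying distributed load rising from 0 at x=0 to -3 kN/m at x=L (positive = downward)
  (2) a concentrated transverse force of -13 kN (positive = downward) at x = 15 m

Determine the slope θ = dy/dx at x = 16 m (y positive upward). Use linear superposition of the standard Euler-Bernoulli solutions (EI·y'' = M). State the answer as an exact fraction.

Load 1 — triangular load w₀=-3 kN/m (0→w₀ over full span):
  θ_1 = -w₀(7L⁴-30L²x²+15x⁴)/(360LEI) = -(-3)·(7·20⁴-30·20²·16²+15·16⁴)/(360·20·20000) = -757/37500 rad
Load 2 — point force P=-13 kN at a=15 m (b=L-a=5):
  θ_2 = -Pa(2L²-6Lx+3x²+a²)/(6LEI)  [x>a] = -(-13)·15·(2·20²-6·20·16+3·16²+15²)/(6·20·20000) = -1651/160000 rad
Superposition: θ = Σ θ_i = -73213/2400000 rad ≈ -0.030505 rad

θ(16) = -73213/2400000 rad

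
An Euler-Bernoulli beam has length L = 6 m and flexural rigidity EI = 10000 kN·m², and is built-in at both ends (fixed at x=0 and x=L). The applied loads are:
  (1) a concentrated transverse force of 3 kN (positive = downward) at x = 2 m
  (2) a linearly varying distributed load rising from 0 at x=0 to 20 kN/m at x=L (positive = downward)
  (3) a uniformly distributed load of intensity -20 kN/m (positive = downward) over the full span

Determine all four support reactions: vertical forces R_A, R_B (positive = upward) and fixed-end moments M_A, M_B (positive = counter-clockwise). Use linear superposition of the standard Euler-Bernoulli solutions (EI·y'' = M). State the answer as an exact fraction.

Load 1 — point force P=3 kN at a=2 m (b=L-a=4):
  R_A = Pb²(3a+b)/L³ = 3·4²·(3·2+4)/6³ = 20/9 kN
  M_A = Pab²/L² = 3·2·4²/6² = 8/3 kN·m
  R_B = Pa²(a+3b)/L³ = 3·2²·(2+3·4)/6³ = 7/9 kN
  M_B = -Pa²b/L² = -3·2²·4/6² = -4/3 kN·m
Load 2 — triangular load w₀=20 kN/m (0→w₀ over full span):
  R_A = 3w₀L/20 = 3·20·6/20 = 18 kN
  M_A = w₀L²/30 = 20·6²/30 = 24 kN·m
  R_B = 7w₀L/20 = 7·20·6/20 = 42 kN
  M_B = -w₀L²/20 = -20·6²/20 = -36 kN·m
Load 3 — uniform load w=-20 kN/m over full span:
  R_A = wL/2 = (-20)·6/2 = -60 kN
  M_A = wL²/12 = (-20)·6²/12 = -60 kN·m
  R_B = wL/2 = (-20)·6/2 = -60 kN
  M_B = -wL²/12 = -(-20)·6²/12 = 60 kN·m
Superposition: R_A = -358/9 kN, M_A = -100/3 kN·m, R_B = -155/9 kN, M_B = 68/3 kN·m

R_A = -358/9 kN, M_A = -100/3 kN·m, R_B = -155/9 kN, M_B = 68/3 kN·m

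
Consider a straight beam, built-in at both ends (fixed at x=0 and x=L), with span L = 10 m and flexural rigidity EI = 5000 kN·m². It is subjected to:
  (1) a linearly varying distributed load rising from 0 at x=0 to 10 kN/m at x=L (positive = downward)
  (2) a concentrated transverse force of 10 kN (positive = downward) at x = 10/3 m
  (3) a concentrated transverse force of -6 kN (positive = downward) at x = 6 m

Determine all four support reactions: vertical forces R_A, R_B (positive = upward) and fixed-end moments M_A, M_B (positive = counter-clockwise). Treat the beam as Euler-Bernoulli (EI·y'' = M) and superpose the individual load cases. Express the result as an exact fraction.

Load 1 — triangular load w₀=10 kN/m (0→w₀ over full span):
  R_A = 3w₀L/20 = 3·10·10/20 = 15 kN
  M_A = w₀L²/30 = 10·10²/30 = 100/3 kN·m
  R_B = 7w₀L/20 = 7·10·10/20 = 35 kN
  M_B = -w₀L²/20 = -10·10²/20 = -50 kN·m
Load 2 — point force P=10 kN at a=10/3 m (b=L-a=20/3):
  R_A = Pb²(3a+b)/L³ = 10·(20/3)²·(3·(10/3)+(20/3))/10³ = 200/27 kN
  M_A = Pab²/L² = 10·(10/3)·(20/3)²/10² = 400/27 kN·m
  R_B = Pa²(a+3b)/L³ = 10·(10/3)²·((10/3)+3·(20/3))/10³ = 70/27 kN
  M_B = -Pa²b/L² = -10·(10/3)²·(20/3)/10² = -200/27 kN·m
Load 3 — point force P=-6 kN at a=6 m (b=L-a=4):
  R_A = Pb²(3a+b)/L³ = (-6)·4²·(3·6+4)/10³ = -264/125 kN
  M_A = Pab²/L² = (-6)·6·4²/10² = -144/25 kN·m
  R_B = Pa²(a+3b)/L³ = (-6)·6²·(6+3·4)/10³ = -486/125 kN
  M_B = -Pa²b/L² = -(-6)·6²·4/10² = 216/25 kN·m
Superposition: R_A = 68497/3375 kN, M_A = 28612/675 kN·m, R_B = 113753/3375 kN, M_B = -32918/675 kN·m

R_A = 68497/3375 kN, M_A = 28612/675 kN·m, R_B = 113753/3375 kN, M_B = -32918/675 kN·m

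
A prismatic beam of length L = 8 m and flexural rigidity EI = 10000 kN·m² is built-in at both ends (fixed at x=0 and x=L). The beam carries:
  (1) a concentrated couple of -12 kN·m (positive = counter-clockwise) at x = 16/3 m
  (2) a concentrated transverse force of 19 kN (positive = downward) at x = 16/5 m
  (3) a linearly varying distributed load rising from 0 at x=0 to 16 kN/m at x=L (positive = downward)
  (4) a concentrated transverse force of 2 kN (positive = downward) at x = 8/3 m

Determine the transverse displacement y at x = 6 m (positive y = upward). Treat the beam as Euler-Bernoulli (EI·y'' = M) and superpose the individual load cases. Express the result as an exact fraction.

Load 1 — applied couple M₀=-12 kN·m at a=16/3 m (b=L-a=8/3):
  y_1 = (R_Ax³/6 - M_Ax²/2 - M₀(x-a)²/2)/EI  [x>a] with R_A=-2, M_A=-4 = ((-2)·6³/6 - (-4)·6²/2 - (-12)·(6-(16/3))²/2)/10000 = 1/3750 m
Load 2 — point force P=19 kN at a=16/5 m (b=L-a=24/5):
  y_2 = -Pa²(L-x)²(3bL-(3b+a)(L-x))/(6L³EI)  [x>a] = -19·(16/5)²·(8-6)²·(3·(24/5)·8-(3·(24/5)+(16/5))·(8-6))/(6·8³·10000) = -19/9375 m
Load 3 — triangular load w₀=16 kN/m (0→w₀ over full span):
  y_3 = -w₀x²(L-x)²(x+2L)/(120LEI) = -16·6²·(8-6)²·(6+2·8)/(120·8·10000) = -33/6250 m
Load 4 — point force P=2 kN at a=8/3 m (b=L-a=16/3):
  y_4 = -Pa²(L-x)²(3bL-(3b+a)(L-x))/(6L³EI)  [x>a] = -2·(8/3)²·(8-6)²·(3·(16/3)·8-(3·(16/3)+(8/3))·(8-6))/(6·8³·10000) = -17/101250 m
Superposition: y = Σ y_i = -3649/506250 m ≈ -0.007208 m

y(6) = -3649/506250 m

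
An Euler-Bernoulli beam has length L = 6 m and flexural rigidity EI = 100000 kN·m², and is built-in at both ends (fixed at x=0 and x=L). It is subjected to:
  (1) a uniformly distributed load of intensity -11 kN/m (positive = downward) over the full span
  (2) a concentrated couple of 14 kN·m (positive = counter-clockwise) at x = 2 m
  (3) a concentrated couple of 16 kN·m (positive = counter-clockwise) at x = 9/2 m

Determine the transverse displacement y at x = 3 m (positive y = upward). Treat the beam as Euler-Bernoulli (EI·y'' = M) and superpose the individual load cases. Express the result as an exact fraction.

y(3) = 281/800000 m

Load 1 — uniform load w=-11 kN/m over full span:
  y_1 = -wx²(L-x)²/(24EI) = -(-11)·3²·(6-3)²/(24·100000) = 297/800000 m
Load 2 — applied couple M₀=14 kN·m at a=2 m (b=L-a=4):
  y_2 = (R_Ax³/6 - M_Ax²/2 - M₀(x-a)²/2)/EI  [x>a] with R_A=28/9, M_A=0 = ((28/9)·3³/6 - 0·3²/2 - 14·(3-2)²/2)/100000 = 7/100000 m
Load 3 — applied couple M₀=16 kN·m at a=9/2 m (b=L-a=3/2):
  y_3 = (R_Ax³/6 - M_Ax²/2)/EI  [x≤a] with R_A=3, M_A=5 = (3·3³/6 - 5·3²/2)/100000 = -9/100000 m
Superposition: y = Σ y_i = 281/800000 m ≈ 0.000351 m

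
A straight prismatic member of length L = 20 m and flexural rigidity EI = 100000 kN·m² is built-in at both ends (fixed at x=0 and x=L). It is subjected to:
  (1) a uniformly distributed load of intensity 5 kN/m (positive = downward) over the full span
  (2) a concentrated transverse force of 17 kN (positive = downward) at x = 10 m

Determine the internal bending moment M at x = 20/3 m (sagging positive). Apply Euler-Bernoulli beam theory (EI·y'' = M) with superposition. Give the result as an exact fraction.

M(20/3) = 1255/18 kN·m

Load 1 — uniform load w=5 kN/m over full span:
  M_1 = wLx/2 - wL²/12 - wx²/2 = 5·20·(20/3)/2 - 5·20²/12 - 5·(20/3)²/2 = 500/9 kN·m
Load 2 — point force P=17 kN at a=10 m (b=L-a=10):
  M_2 = Pb²(3a+b)x/L³ - Pab²/L²  [x≤a] = 17·10²·(3·10+10)·(20/3)/20³ - 17·10·10²/20² = 85/6 kN·m
Superposition: M = Σ M_i = 1255/18 kN·m ≈ 69.722222 kN·m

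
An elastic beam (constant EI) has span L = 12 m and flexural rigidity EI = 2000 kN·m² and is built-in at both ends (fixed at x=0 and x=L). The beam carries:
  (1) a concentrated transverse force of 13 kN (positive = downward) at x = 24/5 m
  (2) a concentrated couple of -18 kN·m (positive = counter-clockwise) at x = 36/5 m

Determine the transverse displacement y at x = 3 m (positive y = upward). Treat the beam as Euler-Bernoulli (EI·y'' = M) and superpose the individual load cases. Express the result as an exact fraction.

Load 1 — point force P=13 kN at a=24/5 m (b=L-a=36/5):
  y_1 = -Pb²x²(3aL-(3a+b)x)/(6L³EI)  [x≤a] = -13·(36/5)²·3²·(3·(24/5)·12-(3·(24/5)+(36/5))·3)/(6·12³·2000) = -3159/100000 m
Load 2 — applied couple M₀=-18 kN·m at a=36/5 m (b=L-a=24/5):
  y_2 = (R_Ax³/6 - M_Ax²/2)/EI  [x≤a] with R_A=-54/25, M_A=-144/25 = ((-54/25)·3³/6 - (-144/25)·3²/2)/2000 = 81/10000 m
Superposition: y = Σ y_i = -2349/100000 m ≈ -0.023490 m

y(3) = -2349/100000 m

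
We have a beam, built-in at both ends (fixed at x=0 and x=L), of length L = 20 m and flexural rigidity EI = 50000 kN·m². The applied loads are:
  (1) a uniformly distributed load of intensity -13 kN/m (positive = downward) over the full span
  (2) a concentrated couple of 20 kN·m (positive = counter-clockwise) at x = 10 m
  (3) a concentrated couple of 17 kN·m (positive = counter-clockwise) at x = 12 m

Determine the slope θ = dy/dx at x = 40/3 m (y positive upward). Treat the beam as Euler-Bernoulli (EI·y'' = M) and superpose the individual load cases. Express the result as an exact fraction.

θ(40/3) = -63623/5062500 rad

Load 1 — uniform load w=-13 kN/m over full span:
  θ_1 = -wx(L-x)(L-2x)/(12EI) = -(-13)·(40/3)·(20-(40/3))·(20-2·(40/3))/(12·50000) = -26/2025 rad
Load 2 — applied couple M₀=20 kN·m at a=10 m (b=L-a=10):
  θ_2 = (R_Ax²/2 - M_Ax - M₀(x-a))/EI  [x>a] with R_A=3/2, M_A=5 = ((3/2)·(40/3)²/2 - 5·(40/3) - 20·((40/3)-10))/50000 = 0 rad
Load 3 — applied couple M₀=17 kN·m at a=12 m (b=L-a=8):
  θ_3 = (R_Ax²/2 - M_Ax - M₀(x-a))/EI  [x>a] with R_A=153/125, M_A=136/25 = ((153/125)·(40/3)²/2 - (136/25)·(40/3) - 17·((40/3)-12))/50000 = 17/62500 rad
Superposition: θ = Σ θ_i = -63623/5062500 rad ≈ -0.012568 rad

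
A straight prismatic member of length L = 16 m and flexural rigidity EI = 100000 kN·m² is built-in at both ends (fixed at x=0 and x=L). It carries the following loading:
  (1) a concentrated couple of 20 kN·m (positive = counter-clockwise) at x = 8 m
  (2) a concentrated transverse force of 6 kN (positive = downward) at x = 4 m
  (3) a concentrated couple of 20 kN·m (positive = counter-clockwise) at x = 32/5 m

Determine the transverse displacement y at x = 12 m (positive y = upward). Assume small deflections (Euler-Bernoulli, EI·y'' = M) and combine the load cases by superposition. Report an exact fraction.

y(12) = 13/50000 m

Load 1 — applied couple M₀=20 kN·m at a=8 m (b=L-a=8):
  y_1 = (R_Ax³/6 - M_Ax²/2 - M₀(x-a)²/2)/EI  [x>a] with R_A=15/8, M_A=5 = ((15/8)·12³/6 - 5·12²/2 - 20·(12-8)²/2)/100000 = 1/5000 m
Load 2 — point force P=6 kN at a=4 m (b=L-a=12):
  y_2 = -Pa²(L-x)²(3bL-(3b+a)(L-x))/(6L³EI)  [x>a] = -6·4²·(16-12)²·(3·12·16-(3·12+4)·(16-12))/(6·16³·100000) = -13/50000 m
Load 3 — applied couple M₀=20 kN·m at a=32/5 m (b=L-a=48/5):
  y_3 = (R_Ax³/6 - M_Ax²/2 - M₀(x-a)²/2)/EI  [x>a] with R_A=9/5, M_A=12/5 = ((9/5)·12³/6 - (12/5)·12²/2 - 20·(12-(32/5))²/2)/100000 = 1/3125 m
Superposition: y = Σ y_i = 13/50000 m ≈ 0.000260 m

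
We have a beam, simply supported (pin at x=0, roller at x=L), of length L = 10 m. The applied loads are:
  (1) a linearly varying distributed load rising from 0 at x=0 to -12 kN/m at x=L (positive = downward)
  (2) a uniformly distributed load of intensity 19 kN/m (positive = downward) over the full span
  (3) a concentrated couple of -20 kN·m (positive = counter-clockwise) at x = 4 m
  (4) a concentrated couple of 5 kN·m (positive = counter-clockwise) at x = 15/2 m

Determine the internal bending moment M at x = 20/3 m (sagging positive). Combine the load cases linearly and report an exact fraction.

Load 1 — triangular load w₀=-12 kN/m (0→w₀ over full span):
  M_1 = w₀Lx/6 - w₀x³/(6L) = (-12)·10·(20/3)/6 - (-12)·(20/3)³/(6·10) = -2000/27 kN·m
Load 2 — uniform load w=19 kN/m over full span:
  M_2 = wx(L-x)/2 = 19·(20/3)·(10-(20/3))/2 = 1900/9 kN·m
Load 3 — applied couple M₀=-20 kN·m at a=4 m (b=L-a=6):
  M_3 = M₀x/L - M₀  [x>a] = (-20)·(20/3)/10 - (-20) = 20/3 kN·m
Load 4 — applied couple M₀=5 kN·m at a=15/2 m (b=L-a=5/2):
  M_4 = M₀x/L  [x≤a] = 5·(20/3)/10 = 10/3 kN·m
Superposition: M = Σ M_i = 3970/27 kN·m ≈ 147.037037 kN·m

M(20/3) = 3970/27 kN·m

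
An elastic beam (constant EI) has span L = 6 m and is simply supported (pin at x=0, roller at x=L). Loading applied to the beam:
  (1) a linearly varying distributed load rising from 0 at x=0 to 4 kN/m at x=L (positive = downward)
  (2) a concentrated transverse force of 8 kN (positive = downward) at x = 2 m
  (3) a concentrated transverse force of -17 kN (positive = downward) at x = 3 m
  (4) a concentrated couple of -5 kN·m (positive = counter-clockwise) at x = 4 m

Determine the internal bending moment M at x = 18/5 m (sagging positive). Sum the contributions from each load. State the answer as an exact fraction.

Load 1 — triangular load w₀=4 kN/m (0→w₀ over full span):
  M_1 = w₀Lx/6 - w₀x³/(6L) = 4·6·(18/5)/6 - 4·(18/5)³/(6·6) = 1152/125 kN·m
Load 2 — point force P=8 kN at a=2 m (b=L-a=4):
  M_2 = Pa(L-x)/L  [x>a] = 8·2·(6-(18/5))/6 = 32/5 kN·m
Load 3 — point force P=-17 kN at a=3 m (b=L-a=3):
  M_3 = Pa(L-x)/L  [x>a] = (-17)·3·(6-(18/5))/6 = -102/5 kN·m
Load 4 — applied couple M₀=-5 kN·m at a=4 m (b=L-a=2):
  M_4 = M₀x/L  [x≤a] = (-5)·(18/5)/6 = -3 kN·m
Superposition: M = Σ M_i = -973/125 kN·m ≈ -7.784000 kN·m

M(18/5) = -973/125 kN·m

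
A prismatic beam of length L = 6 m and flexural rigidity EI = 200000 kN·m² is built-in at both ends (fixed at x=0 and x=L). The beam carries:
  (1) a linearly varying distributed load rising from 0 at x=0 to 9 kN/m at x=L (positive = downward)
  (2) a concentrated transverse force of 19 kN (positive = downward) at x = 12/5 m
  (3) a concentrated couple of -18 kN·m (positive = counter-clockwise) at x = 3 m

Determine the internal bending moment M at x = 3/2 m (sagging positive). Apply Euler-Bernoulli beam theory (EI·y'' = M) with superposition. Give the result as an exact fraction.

M(3/2) = 1233/4000 kN·m

Load 1 — triangular load w₀=9 kN/m (0→w₀ over full span):
  M_1 = 3w₀Lx/20 - w₀L²/30 - w₀x³/(6L) = 3·9·6·(3/2)/20 - 9·6²/30 - 9·(3/2)³/(6·6) = 81/160 kN·m
Load 2 — point force P=19 kN at a=12/5 m (b=L-a=18/5):
  M_2 = Pb²(3a+b)x/L³ - Pab²/L²  [x≤a] = 19·(18/5)²·(3·(12/5)+(18/5))·(3/2)/6³ - 19·(12/5)·(18/5)²/6² = 513/250 kN·m
Load 3 — applied couple M₀=-18 kN·m at a=3 m (b=L-a=3):
  M_3 = R_Ax - M_A  [x≤a] with R_A=-9/2, M_A=-9/2 = (-9/2)·(3/2) - (-9/2) = -9/4 kN·m
Superposition: M = Σ M_i = 1233/4000 kN·m ≈ 0.308250 kN·m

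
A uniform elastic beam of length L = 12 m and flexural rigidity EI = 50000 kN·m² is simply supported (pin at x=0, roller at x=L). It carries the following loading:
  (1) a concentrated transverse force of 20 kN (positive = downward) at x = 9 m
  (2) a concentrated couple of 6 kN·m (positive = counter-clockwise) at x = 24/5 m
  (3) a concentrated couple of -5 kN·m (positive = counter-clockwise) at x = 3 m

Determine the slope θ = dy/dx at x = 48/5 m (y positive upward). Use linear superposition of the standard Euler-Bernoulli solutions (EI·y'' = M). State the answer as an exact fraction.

Load 1 — point force P=20 kN at a=9 m (b=L-a=3):
  θ_1 = -Pa(2L²-6Lx+3x²+a²)/(6LEI)  [x>a] = -20·9·(2·12²-6·12·(48/5)+3·(48/5)²+9²)/(6·12·50000) = 1143/500000 rad
Load 2 — applied couple M₀=6 kN·m at a=24/5 m (b=L-a=36/5):
  θ_2 = (M₀x²/(2L)-M₀(x-a)+C₁)/EI  [x>a] with C₁=M₀(3b²-L²)/(6L)=24/25 = (6·(48/5)²/(2·12)-6·((48/5)-(24/5))+(24/25))/50000 = -3/31250 rad
Load 3 — applied couple M₀=-5 kN·m at a=3 m (b=L-a=9):
  θ_3 = (M₀x²/(2L)-M₀(x-a)+C₁)/EI  [x>a] with C₁=M₀(3b²-L²)/(6L)=-55/8 = ((-5)·(48/5)²/(2·12)-(-5)·((48/5)-3)+(-55/8))/50000 = 277/2000000 rad
Superposition: θ = Σ θ_i = 4657/2000000 rad ≈ 0.002328 rad

θ(48/5) = 4657/2000000 rad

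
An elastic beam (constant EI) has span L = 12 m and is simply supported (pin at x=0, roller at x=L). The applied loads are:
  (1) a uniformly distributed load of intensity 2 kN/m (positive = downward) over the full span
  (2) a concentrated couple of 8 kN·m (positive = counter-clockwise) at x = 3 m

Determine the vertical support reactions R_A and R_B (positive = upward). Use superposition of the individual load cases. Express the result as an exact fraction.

Load 1 — uniform load w=2 kN/m over full span:
  R_A = wL/2 = 2·12/2 = 12 kN
  R_B = wL/2 = 2·12/2 = 12 kN
Load 2 — applied couple M₀=8 kN·m at a=3 m (b=L-a=9):
  R_A = M₀/L = 8/12 = 2/3 kN
  R_B = -M₀/L = -8/12 = -2/3 kN
Superposition: R_A = 38/3 kN, R_B = 34/3 kN

R_A = 38/3 kN, R_B = 34/3 kN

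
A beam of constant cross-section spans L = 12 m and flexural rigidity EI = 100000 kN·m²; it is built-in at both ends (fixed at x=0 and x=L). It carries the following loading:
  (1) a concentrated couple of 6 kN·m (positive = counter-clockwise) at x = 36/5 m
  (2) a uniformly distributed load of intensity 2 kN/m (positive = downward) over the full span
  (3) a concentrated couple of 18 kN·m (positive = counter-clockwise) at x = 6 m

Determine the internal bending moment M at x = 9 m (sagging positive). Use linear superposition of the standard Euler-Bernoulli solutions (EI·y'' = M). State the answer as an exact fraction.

Load 1 — applied couple M₀=6 kN·m at a=36/5 m (b=L-a=24/5):
  M_1 = R_Ax - M_A - M₀  [x>a] with R_A=18/25, M_A=48/25 = (18/25)·9 - (48/25) - 6 = -36/25 kN·m
Load 2 — uniform load w=2 kN/m over full span:
  M_2 = wLx/2 - wL²/12 - wx²/2 = 2·12·9/2 - 2·12²/12 - 2·9²/2 = 3 kN·m
Load 3 — applied couple M₀=18 kN·m at a=6 m (b=L-a=6):
  M_3 = R_Ax - M_A - M₀  [x>a] with R_A=9/4, M_A=9/2 = (9/4)·9 - (9/2) - 18 = -9/4 kN·m
Superposition: M = Σ M_i = -69/100 kN·m ≈ -0.690000 kN·m

M(9) = -69/100 kN·m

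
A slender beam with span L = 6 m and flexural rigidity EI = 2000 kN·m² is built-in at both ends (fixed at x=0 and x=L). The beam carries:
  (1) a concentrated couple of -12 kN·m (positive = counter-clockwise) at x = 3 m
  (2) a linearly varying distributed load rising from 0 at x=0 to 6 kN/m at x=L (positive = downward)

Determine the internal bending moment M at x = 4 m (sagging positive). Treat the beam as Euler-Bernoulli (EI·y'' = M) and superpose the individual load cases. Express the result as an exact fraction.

M(4) = 101/15 kN·m

Load 1 — applied couple M₀=-12 kN·m at a=3 m (b=L-a=3):
  M_1 = R_Ax - M_A - M₀  [x>a] with R_A=-3, M_A=-3 = (-3)·4 - (-3) - (-12) = 3 kN·m
Load 2 — triangular load w₀=6 kN/m (0→w₀ over full span):
  M_2 = 3w₀Lx/20 - w₀L²/30 - w₀x³/(6L) = 3·6·6·4/20 - 6·6²/30 - 6·4³/(6·6) = 56/15 kN·m
Superposition: M = Σ M_i = 101/15 kN·m ≈ 6.733333 kN·m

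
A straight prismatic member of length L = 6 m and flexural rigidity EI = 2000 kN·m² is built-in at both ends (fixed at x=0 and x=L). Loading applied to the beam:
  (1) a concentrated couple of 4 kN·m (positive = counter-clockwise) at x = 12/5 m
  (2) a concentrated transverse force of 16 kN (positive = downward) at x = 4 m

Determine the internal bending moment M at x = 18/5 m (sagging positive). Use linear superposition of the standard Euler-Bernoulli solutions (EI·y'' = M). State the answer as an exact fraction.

Load 1 — applied couple M₀=4 kN·m at a=12/5 m (b=L-a=18/5):
  M_1 = R_Ax - M_A - M₀  [x>a] with R_A=24/25, M_A=12/25 = (24/25)·(18/5) - (12/25) - 4 = -128/125 kN·m
Load 2 — point force P=16 kN at a=4 m (b=L-a=2):
  M_2 = Pb²(3a+b)x/L³ - Pab²/L²  [x≤a] = 16·2²·(3·4+2)·(18/5)/6³ - 16·4·2²/6² = 352/45 kN·m
Superposition: M = Σ M_i = 7648/1125 kN·m ≈ 6.798222 kN·m

M(18/5) = 7648/1125 kN·m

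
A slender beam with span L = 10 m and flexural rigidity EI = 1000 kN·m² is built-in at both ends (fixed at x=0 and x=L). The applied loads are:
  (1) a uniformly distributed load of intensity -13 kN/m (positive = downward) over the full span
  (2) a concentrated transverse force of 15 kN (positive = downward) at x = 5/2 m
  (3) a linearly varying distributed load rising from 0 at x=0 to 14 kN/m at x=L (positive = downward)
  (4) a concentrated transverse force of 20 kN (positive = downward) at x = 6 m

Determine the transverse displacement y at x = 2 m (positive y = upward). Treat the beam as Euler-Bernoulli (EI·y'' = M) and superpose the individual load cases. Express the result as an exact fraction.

Load 1 — uniform load w=-13 kN/m over full span:
  y_1 = -wx²(L-x)²/(24EI) = -(-13)·2²·(10-2)²/(24·1000) = 52/375 m
Load 2 — point force P=15 kN at a=5/2 m (b=L-a=15/2):
  y_2 = -Pb²x²(3aL-(3a+b)x)/(6L³EI)  [x≤a] = -15·(15/2)²·2²·(3·(5/2)·10-(3·(5/2)+(15/2))·2)/(6·10³·1000) = -81/3200 m
Load 3 — triangular load w₀=14 kN/m (0→w₀ over full span):
  y_3 = -w₀x²(L-x)²(x+2L)/(120LEI) = -14·2²·(10-2)²·(2+2·10)/(120·10·1000) = -616/9375 m
Load 4 — point force P=20 kN at a=6 m (b=L-a=4):
  y_4 = -Pb²x²(3aL-(3a+b)x)/(6L³EI)  [x≤a] = -20·4²·2²·(3·6·10-(3·6+4)·2)/(6·10³·1000) = -272/9375 m
Superposition: y = Σ y_i = 22361/1200000 m ≈ 0.018634 m

y(2) = 22361/1200000 m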